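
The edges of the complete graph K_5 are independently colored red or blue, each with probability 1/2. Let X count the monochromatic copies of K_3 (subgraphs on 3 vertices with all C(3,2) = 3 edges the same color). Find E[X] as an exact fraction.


Let X = Σ_S X_S over the C(5, 3) = 10 subsets S of size 3, where X_S = 1 if the K_3 on S is monochromatic.
For a fixed S, the K_3 on S has C(3, 2) = 3 edges. P[all 3 edges red] = (1/2)^3, and likewise for blue, so P[monochromatic] = 2·(1/2)^3 = 2^{1 − 3} = 1/4.
By linearity of expectation: E[X] = C(5, 3) · 2^{1 − 3} = 10 · 1/4 = 5/2.
Numerically: E[X] ≈ 2.5000.

E[X] = C(5,3)·2^(1−C(3,2)) = 5/2 ≈ 2.5000.


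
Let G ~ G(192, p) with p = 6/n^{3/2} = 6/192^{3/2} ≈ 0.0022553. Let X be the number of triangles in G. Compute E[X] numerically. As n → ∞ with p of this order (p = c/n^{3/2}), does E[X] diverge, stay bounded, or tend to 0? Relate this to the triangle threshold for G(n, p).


Number of potential triangles: C(192, 3) = 1161280.
Each occurs with probability p³ ≈ (0.0022553)³ ≈ 1.1470919e-08.
By linearity: E[X] = C(192, 3)·p³ ≈ 1161280 · 1.1470919e-08 ≈ 0.01332.
Since α = 3/2 > 1, p = c/n^{3/2} = o(1/n) is below the triangle threshold p ~ 1/n. Asymptotically E[X] ~ (c³/6)·n^{3(1−α)} = (6³/6)·n^{-1.5} → 0, so by Markov's inequality G has no triangles w.h.p.

E[X] ≈ 0.01332; in regime p = Θ(1/n^{3/2}) E[X] tends to 0 (below the triangle threshold p ~ 1/n).


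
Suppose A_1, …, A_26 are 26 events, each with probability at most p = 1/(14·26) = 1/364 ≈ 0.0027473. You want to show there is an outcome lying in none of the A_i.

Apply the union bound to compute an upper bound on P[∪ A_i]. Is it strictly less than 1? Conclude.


Union bound: P[∪_{i=1}^{26} A_i] ≤ Σ_i P[A_i] ≤ 26·p = 26·(1/364) = 1/14.
Numerically: 1/14 ≈ 0.0714286.
Is 1/14 < 1? YES.
Since P[∪ A_i] ≤ 1/14 < 1, the complement has P[∩ A_i^c] ≥ 1 − 1/14 = 13/14 > 0, so some outcome avoids every A_i.

26·p = 1/14 ≈ 0.0714286; existence CERTIFIED by the union bound.


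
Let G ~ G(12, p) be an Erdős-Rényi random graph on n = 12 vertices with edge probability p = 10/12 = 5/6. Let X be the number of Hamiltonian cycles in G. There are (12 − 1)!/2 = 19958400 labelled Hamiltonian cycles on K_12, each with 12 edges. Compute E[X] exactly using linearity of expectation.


K_12 has (12 − 1)!/2 = 19958400 labelled Hamiltonian cycles.
For each such Hamiltonian cycle H, let X_H = 1 if all 12 edges of H are present in G. Then P[X_H = 1] = p^{12} = (5/6)^{12} = 244140625/2176782336.
By linearity of expectation: E[X] = Σ_H E[X_H] = 19958400 · p^{12} = 19958400 · 244140625/2176782336 = 469970703125/209952.
Numerically: E[X] ≈ 2.24e+06.

E[X] = 19958400 · (5/6)^{12} = 469970703125/209952 ≈ 2.24e+06.


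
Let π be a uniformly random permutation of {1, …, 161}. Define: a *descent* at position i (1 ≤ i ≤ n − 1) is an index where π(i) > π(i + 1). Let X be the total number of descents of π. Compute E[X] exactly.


Write X = Σ X_I over i = 1, …, 160, with X_I the indicator of one descent.
There are 160 indicators.
For each fixed i, the pair (π(i), π(i+1)) is a uniformly random ordered pair of distinct values from {1, …, 161}; by symmetry P[π(i) > π(i+1)] = 1/2.
By linearity: E[X] = 160 · (1/2) = (161 − 1) · (1/2) = 80 ≈ 80.0000.

E[X] = 80 = 80.0000.


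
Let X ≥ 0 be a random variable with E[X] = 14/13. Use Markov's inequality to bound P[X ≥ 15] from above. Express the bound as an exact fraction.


μ = E[X] = 14/13, a = 15.
Markov: P[X ≥ 15] ≤ μ/a = (14/13)/15 = 14/195.
Numerically: ≈ 0.072.
(Since a = 15 > μ = 1.077, the bound 14/195 is < 1 and informative.)

P[X ≥ 15] ≤ 14/195 ≈ 0.072.


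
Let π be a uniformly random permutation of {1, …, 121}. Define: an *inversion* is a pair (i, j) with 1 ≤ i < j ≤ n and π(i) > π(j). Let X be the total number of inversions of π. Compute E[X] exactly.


Write X = Σ X_I over the C(121, 2) = 7260 pairs i < j, with X_I the indicator of one inversion.
There are 7260 indicators.
For each fixed pair i < j, the values π(i) and π(j) are two distinct elements of {1, …, 121} in uniformly random order; by symmetry P[π(i) > π(j)] = 1/2.
By linearity: E[X] = 7260 · (1/2) = C(121, 2) · (1/2) = 7260/2 = 3630 ≈ 3630.000000.

E[X] = 3630 = 3630.000000.


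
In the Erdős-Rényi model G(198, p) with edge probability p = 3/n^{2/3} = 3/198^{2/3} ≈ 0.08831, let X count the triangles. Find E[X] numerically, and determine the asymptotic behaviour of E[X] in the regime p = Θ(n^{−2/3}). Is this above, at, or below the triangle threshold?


Number of potential triangles: C(198, 3) = 1274196.
Each occurs with probability p³ ≈ (0.08831)³ ≈ 6.8870523e-04.
By linearity: E[X] = C(198, 3)·p³ ≈ 1274196 · 6.8870523e-04 ≈ 877.54545.
Since α = 2/3 < 1, p = c/n^{2/3} ≫ 1/n is above the triangle threshold p ~ 1/n. Asymptotically E[X] ~ (c³/6)·n^{3(1−α)} = (3³/6)·n^{1} → ∞; triangles are abundant w.h.p.

E[X] ≈ 877.54545; in regime p = Θ(1/n^{2/3}) E[X] diverges (above the triangle threshold p ~ 1/n).


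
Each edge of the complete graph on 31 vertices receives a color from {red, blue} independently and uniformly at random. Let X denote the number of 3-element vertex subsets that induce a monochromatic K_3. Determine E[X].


Let X = Σ_S X_S over the C(31, 3) = 4495 subsets S of size 3, where X_S = 1 if the K_3 on S is monochromatic.
For a fixed S, the K_3 on S has C(3, 2) = 3 edges. P[all 3 edges red] = (1/2)^3, and likewise for blue, so P[monochromatic] = 2·(1/2)^3 = 2^{1 − 3} = 1/4.
Summing: E[X] = C(31, 3) · 2^{1 − 3} = 4495 · 1/4 = 4495/4.
Numerically: E[X] ≈ 1123.75000.

E[X] = C(31,3)·2^(1−C(3,2)) = 4495/4 ≈ 1123.75000.


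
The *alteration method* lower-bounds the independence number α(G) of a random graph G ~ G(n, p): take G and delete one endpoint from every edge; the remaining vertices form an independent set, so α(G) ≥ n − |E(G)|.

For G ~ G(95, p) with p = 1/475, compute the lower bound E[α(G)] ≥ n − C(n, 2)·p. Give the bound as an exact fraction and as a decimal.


E[|E(G)|] = C(95, 2)·p = 4465 · (1/475) = 47/5.
E[α(G)] ≥ n − E[|E(G)|] = 95 − 47/5 = 428/5.
Numerically: ≈ 85.600.
(This is only a lower bound; the true E[α(G)] may be larger.)

E[α(G)] ≥ 428/5 ≈ 85.600.


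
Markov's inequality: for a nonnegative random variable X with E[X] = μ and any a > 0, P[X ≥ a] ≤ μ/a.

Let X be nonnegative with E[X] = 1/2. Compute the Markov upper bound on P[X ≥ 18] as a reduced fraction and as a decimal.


μ = E[X] = 1/2, a = 18.
Markov: P[X ≥ 18] ≤ μ/a = (1/2)/18 = 1/36.
Numerically: ≈ 0.028.
(Since a = 18 > μ = 0.500, the bound 1/36 is < 1 and informative.)

P[X ≥ 18] ≤ 1/36 ≈ 0.028.


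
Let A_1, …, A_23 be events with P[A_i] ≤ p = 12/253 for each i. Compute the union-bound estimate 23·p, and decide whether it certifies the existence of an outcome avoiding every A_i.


Union bound: P[∪_{i=1}^{23} A_i] ≤ Σ_i P[A_i] ≤ 23·p = 23·(12/253) = 12/11.
Numerically: 12/11 ≈ 1.0909.
Is 12/11 < 1? NO.
Since the bound 12/11 is ≥ 1, the union bound is uninformative here; it does NOT by itself certify existence.

23·p = 12/11 ≈ 1.0909; existence NOT certified by the union bound.


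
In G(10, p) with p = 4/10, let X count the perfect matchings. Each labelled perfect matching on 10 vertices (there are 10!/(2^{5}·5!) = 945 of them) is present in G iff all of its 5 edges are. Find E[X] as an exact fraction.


K_10 has 10!/(2^{5}·5!) = 945 labelled perfect matchings.
For each such perfect matching H, let X_H = 1 if all 5 edges of H are present in G. Then P[X_H = 1] = p^{5} = (2/5)^{5} = 32/3125.
Summing the indicators: E[X] = Σ_H E[X_H] = 945 · p^{5} = 945 · 32/3125 = 6048/625.
Numerically: E[X] ≈ 9.6768.

E[X] = 945 · (2/5)^{5} = 6048/625 ≈ 9.6768.


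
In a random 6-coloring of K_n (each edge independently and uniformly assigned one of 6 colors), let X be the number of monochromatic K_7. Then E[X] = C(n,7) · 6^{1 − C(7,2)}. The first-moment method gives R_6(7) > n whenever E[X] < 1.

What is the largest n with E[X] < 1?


We need C(n, 7) · 6^{1 − 21} < 1, i.e. C(n, 7) < 6^{21 − 1} = 3656158440062976.
Check values of n near the boundary:
  n = 562: C(562, 7) = 3384017972944752; 3384017972944752 < 3656158440062976? YES
  n = 563: C(563, 7) = 3426622515769596; 3426622515769596 < 3656158440062976? YES
  n = 564: C(564, 7) = 3469685994423792; 3469685994423792 < 3656158440062976? YES
  n = 565: C(565, 7) = 3513212521235560; 3513212521235560 < 3656158440062976? YES
  n = 566: C(566, 7) = 3557206237959440; 3557206237959440 < 3656158440062976? YES
  n = 567: C(567, 7) = 3601671315933933; 3601671315933933 < 3656158440062976? YES
  n = 568: C(568, 7) = 3646611956239704; 3646611956239704 < 3656158440062976? YES
  n = 569: C(569, 7) = 3692032389858348; 3692032389858348 < 3656158440062976? NO
The largest n with C(n, 7) < 3656158440062976 is n = 568 (where E[X] = 16882462760369/16926659444736 ≈ 0.997). Hence R_6(7) > 568, i.e. R_6(7) ≥ 569.

Largest n = 568; hence R_6(7) > 568.


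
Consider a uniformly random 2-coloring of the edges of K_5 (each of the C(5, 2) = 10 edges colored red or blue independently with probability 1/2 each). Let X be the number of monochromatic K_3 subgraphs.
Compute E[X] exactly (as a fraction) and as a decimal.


Let X = Σ_S X_S over the C(5, 3) = 10 subsets S of size 3, where X_S = 1 if the K_3 on S is monochromatic.
For a fixed S, the K_3 on S has C(3, 2) = 3 edges. P[all 3 edges red] = (1/2)^3, and likewise for blue, so P[monochromatic] = 2·(1/2)^3 = 2^{1 − 3} = 1/4.
Summing: E[X] = C(5, 3) · 2^{1 − 3} = 10 · 1/4 = 5/2.
Numerically: E[X] ≈ 2.500000.

E[X] = C(5,3)·2^(1−C(3,2)) = 5/2 ≈ 2.500000.


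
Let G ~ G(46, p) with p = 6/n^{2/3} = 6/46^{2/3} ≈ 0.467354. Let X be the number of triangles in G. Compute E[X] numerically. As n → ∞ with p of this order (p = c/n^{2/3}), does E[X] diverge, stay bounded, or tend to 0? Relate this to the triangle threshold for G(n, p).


Number of potential triangles: C(46, 3) = 15180.
Each occurs with probability p³ ≈ (0.467354)³ ≈ 1.02079395e-01.
By linearity: E[X] = C(46, 3)·p³ ≈ 15180 · 1.02079395e-01 ≈ 1549.565217.
Since α = 2/3 < 1, p = c/n^{2/3} ≫ 1/n is above the triangle threshold p ~ 1/n. Asymptotically E[X] ~ (c³/6)·n^{3(1−α)} = (6³/6)·n^{1} → ∞; triangles are abundant w.h.p.

E[X] ≈ 1549.565217; in regime p = Θ(1/n^{2/3}) E[X] diverges (above the triangle threshold p ~ 1/n).


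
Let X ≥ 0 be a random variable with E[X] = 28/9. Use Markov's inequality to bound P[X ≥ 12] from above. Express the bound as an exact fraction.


μ = E[X] = 28/9, a = 12.
Markov: P[X ≥ 12] ≤ μ/a = (28/9)/12 = 7/27.
Numerically: ≈ 0.25926.
(Since a = 12 > μ = 3.11111, the bound 7/27 is < 1 and informative.)

P[X ≥ 12] ≤ 7/27 ≈ 0.25926.


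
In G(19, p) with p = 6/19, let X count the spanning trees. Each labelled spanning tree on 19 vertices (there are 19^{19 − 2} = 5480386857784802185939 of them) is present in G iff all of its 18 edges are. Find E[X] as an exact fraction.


K_19 has 19^{19 − 2} = 5480386857784802185939 labelled spanning trees.
For each such spanning tree H, let X_H = 1 if all 18 edges of H are present in G. Then P[X_H = 1] = p^{18} = (6/19)^{18} = 101559956668416/104127350297911241532841.
Summing the indicators: E[X] = Σ_H E[X_H] = 5480386857784802185939 · p^{18} = 5480386857784802185939 · 101559956668416/104127350297911241532841 = 101559956668416/19.
Numerically: E[X] ≈ 5.35e+12.

E[X] = 5480386857784802185939 · (6/19)^{18} = 101559956668416/19 ≈ 5.35e+12.


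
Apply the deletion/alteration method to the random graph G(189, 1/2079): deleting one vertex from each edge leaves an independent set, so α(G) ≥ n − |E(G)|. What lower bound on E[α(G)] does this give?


E[|E(G)|] = C(189, 2)·p = 17766 · (1/2079) = 94/11.
E[α(G)] ≥ n − E[|E(G)|] = 189 − 94/11 = 1985/11.
Numerically: ≈ 180.454545.
(This is only a lower bound; the true E[α(G)] may be larger.)

E[α(G)] ≥ 1985/11 ≈ 180.454545.


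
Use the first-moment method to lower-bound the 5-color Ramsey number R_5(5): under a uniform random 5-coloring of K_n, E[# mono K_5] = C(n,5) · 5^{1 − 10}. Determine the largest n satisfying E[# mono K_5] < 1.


We need C(n, 5) · 5^{1 − 10} < 1, i.e. C(n, 5) < 5^{10 − 1} = 1953125.
Check values of n near the boundary:
  n = 48: C(48, 5) = 1712304; 1712304 < 1953125? YES
  n = 49: C(49, 5) = 1906884; 1906884 < 1953125? YES
  n = 50: C(50, 5) = 2118760; 2118760 < 1953125? NO
The largest n with C(n, 5) < 1953125 is n = 49 (where E[X] = 1906884/1953125 ≈ 0.9763). Hence R_5(5) > 49, i.e. R_5(5) ≥ 50.

Largest n = 49; hence R_5(5) > 49.


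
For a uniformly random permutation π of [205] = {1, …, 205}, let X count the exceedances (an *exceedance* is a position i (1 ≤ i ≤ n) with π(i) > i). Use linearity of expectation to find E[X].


Write X = Σ_{i=1}^{205} X_i, where X_i = 1_{π(i) > i}.
For each fixed i, π(i) is uniform over {1, …, 205} (marginal of a uniform permutation), so P[π(i) > i] = (n − i)/n. Summing: Σ_{i=1}^{205} (n − i)/n = (0 + 1 + … + 204)/205 = 205(205 − 1)/(2·205) = (205 − 1)/2.
Hence E[X] = Σ_{i=1}^{205} (205 − i)/205 = 102 ≈ 102.00000.

E[X] = 102 = 102.00000.


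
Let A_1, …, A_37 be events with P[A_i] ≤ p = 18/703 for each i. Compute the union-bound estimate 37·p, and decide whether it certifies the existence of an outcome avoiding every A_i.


Union bound: P[∪_{i=1}^{37} A_i] ≤ Σ_i P[A_i] ≤ 37·p = 37·(18/703) = 18/19.
Numerically: 18/19 ≈ 0.947368.
Is 18/19 < 1? YES.
Since P[∪ A_i] ≤ 18/19 < 1, the complement has P[∩ A_i^c] ≥ 1 − 18/19 = 1/19 > 0, so some outcome avoids every A_i.

37·p = 18/19 ≈ 0.947368; existence CERTIFIED by the union bound.


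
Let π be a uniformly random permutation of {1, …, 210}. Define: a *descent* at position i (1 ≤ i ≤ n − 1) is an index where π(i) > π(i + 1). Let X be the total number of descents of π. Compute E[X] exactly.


Write X = Σ X_I over i = 1, …, 209, with X_I the indicator of one descent.
There are 209 indicators.
For each fixed i, the pair (π(i), π(i+1)) is a uniformly random ordered pair of distinct values from {1, …, 210}; by symmetry P[π(i) > π(i+1)] = 1/2.
By linearity: E[X] = 209 · (1/2) = (210 − 1) · (1/2) = 209/2 ≈ 104.500.

E[X] = 209/2 = 104.500.


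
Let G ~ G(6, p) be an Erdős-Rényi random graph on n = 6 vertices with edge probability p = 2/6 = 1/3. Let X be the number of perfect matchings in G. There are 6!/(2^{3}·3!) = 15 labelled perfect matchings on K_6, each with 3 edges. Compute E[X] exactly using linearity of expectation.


K_6 has 6!/(2^{3}·3!) = 15 labelled perfect matchings.
For each such perfect matching H, let X_H = 1 if all 3 edges of H are present in G. Then P[X_H = 1] = p^{3} = (1/3)^{3} = 1/27.
Summing the indicators: E[X] = Σ_H E[X_H] = 15 · p^{3} = 15 · 1/27 = 5/9.
Numerically: E[X] ≈ 0.5556.

E[X] = 15 · (1/3)^{3} = 5/9 ≈ 0.5556.


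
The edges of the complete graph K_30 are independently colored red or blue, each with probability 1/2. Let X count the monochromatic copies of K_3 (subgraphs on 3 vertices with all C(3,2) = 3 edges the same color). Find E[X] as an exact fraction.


Let X = Σ_S X_S over the C(30, 3) = 4060 subsets S of size 3, where X_S = 1 if the K_3 on S is monochromatic.
For a fixed S, the K_3 on S has C(3, 2) = 3 edges. P[all 3 edges red] = (1/2)^3, and likewise for blue, so P[monochromatic] = 2·(1/2)^3 = 2^{1 − 3} = 1/4.
Summing: E[X] = C(30, 3) · 2^{1 − 3} = 4060 · 1/4 = 1015.
Numerically: E[X] ≈ 1015.0000.

E[X] = C(30,3)·2^(1−C(3,2)) = 1015 ≈ 1015.0000.


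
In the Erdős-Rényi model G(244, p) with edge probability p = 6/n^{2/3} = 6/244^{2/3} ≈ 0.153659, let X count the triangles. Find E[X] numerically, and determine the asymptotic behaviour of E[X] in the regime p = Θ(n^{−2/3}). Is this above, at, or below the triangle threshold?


Number of potential triangles: C(244, 3) = 2391444.
Each occurs with probability p³ ≈ (0.153659)³ ≈ 3.62805697e-03.
By linearity: E[X] = C(244, 3)·p³ ≈ 2391444 · 3.62805697e-03 ≈ 8676.295082.
Since α = 2/3 < 1, p = c/n^{2/3} ≫ 1/n is above the triangle threshold p ~ 1/n. Asymptotically E[X] ~ (c³/6)·n^{3(1−α)} = (6³/6)·n^{1} → ∞; triangles are abundant w.h.p.

E[X] ≈ 8676.295082; in regime p = Θ(1/n^{2/3}) E[X] diverges (above the triangle threshold p ~ 1/n).


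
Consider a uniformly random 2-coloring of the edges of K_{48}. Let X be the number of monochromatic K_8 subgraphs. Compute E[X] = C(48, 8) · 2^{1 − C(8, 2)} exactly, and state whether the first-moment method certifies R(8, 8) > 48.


E[X] = C(48, 8) · 2^{1 − 28} = 377348994 · 2^{−27} = 377348994/134217728.
As a reduced fraction: E[X] = 188674497/67108864 ≈ 2.811.
Is E[X] < 1? NO.
Since E[X] ≥ 1, the first-moment bound is inconclusive at n = 48; it does NOT by itself certify R(8, 8) > 48.

E[X] = 188674497/67108864 ≈ 2.811; E[X] ≥ 1; first-moment method inconclusive here.


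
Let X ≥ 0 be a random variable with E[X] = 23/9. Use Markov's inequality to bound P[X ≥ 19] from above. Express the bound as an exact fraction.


μ = E[X] = 23/9, a = 19.
Markov: P[X ≥ 19] ≤ μ/a = (23/9)/19 = 23/171.
Numerically: ≈ 0.134503.
(Since a = 19 > μ = 2.555556, the bound 23/171 is < 1 and informative.)

P[X ≥ 19] ≤ 23/171 ≈ 0.134503.


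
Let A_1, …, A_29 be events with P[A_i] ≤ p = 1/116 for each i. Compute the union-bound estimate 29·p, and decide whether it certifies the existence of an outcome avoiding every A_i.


Union bound: P[∪_{i=1}^{29} A_i] ≤ Σ_i P[A_i] ≤ 29·p = 29·(1/116) = 1/4.
Numerically: 1/4 ≈ 0.2500.
Is 1/4 < 1? YES.
Since P[∪ A_i] ≤ 1/4 < 1, the complement has P[∩ A_i^c] ≥ 1 − 1/4 = 3/4 > 0, so some outcome avoids every A_i.

29·p = 1/4 ≈ 0.2500; existence CERTIFIED by the union bound.


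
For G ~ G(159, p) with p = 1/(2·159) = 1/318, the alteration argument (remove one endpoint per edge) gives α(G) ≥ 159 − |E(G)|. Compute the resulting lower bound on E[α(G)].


E[|E(G)|] = C(159, 2)·p = 12561 · (1/318) = 79/2.
E[α(G)] ≥ n − E[|E(G)|] = 159 − 79/2 = 239/2.
Numerically: ≈ 119.50000.
(This is only a lower bound; the true E[α(G)] may be larger.)

E[α(G)] ≥ 239/2 ≈ 119.50000.


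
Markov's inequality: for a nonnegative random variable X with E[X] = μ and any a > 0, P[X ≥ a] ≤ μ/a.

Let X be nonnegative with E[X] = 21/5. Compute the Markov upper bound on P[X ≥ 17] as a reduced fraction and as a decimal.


μ = E[X] = 21/5, a = 17.
Markov: P[X ≥ 17] ≤ μ/a = (21/5)/17 = 21/85.
Numerically: ≈ 0.247.
(Since a = 17 > μ = 4.200, the bound 21/85 is < 1 and informative.)

P[X ≥ 17] ≤ 21/85 ≈ 0.247.


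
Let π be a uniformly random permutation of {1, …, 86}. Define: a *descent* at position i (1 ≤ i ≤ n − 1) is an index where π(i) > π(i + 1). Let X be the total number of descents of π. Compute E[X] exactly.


Write X = Σ X_I over i = 1, …, 85, with X_I the indicator of one descent.
There are 85 indicators.
For each fixed i, the pair (π(i), π(i+1)) is a uniformly random ordered pair of distinct values from {1, …, 86}; by symmetry P[π(i) > π(i+1)] = 1/2.
By linearity: E[X] = 85 · (1/2) = (86 − 1) · (1/2) = 85/2 ≈ 42.500.

E[X] = 85/2 = 42.500.


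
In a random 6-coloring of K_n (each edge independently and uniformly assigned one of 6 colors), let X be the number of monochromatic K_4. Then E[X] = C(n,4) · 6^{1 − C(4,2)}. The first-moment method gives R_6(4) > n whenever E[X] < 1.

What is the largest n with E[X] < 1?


We need C(n, 4) · 6^{1 − 6} < 1, i.e. C(n, 4) < 6^{6 − 1} = 7776.
Check values of n near the boundary:
  n = 19: C(19, 4) = 3876; 3876 < 7776? YES
  n = 20: C(20, 4) = 4845; 4845 < 7776? YES
  n = 21: C(21, 4) = 5985; 5985 < 7776? YES
  n = 22: C(22, 4) = 7315; 7315 < 7776? YES
  n = 23: C(23, 4) = 8855; 8855 < 7776? NO
  n = 24: C(24, 4) = 10626; 10626 < 7776? NO
  n = 25: C(25, 4) = 12650; 12650 < 7776? NO
The largest n with C(n, 4) < 7776 is n = 22 (where E[X] = 7315/7776 ≈ 0.941). Hence R_6(4) > 22, i.e. R_6(4) ≥ 23.

Largest n = 22; hence R_6(4) > 22.


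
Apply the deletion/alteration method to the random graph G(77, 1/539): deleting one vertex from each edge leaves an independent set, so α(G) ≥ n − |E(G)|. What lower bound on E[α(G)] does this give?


E[|E(G)|] = C(77, 2)·p = 2926 · (1/539) = 38/7.
E[α(G)] ≥ n − E[|E(G)|] = 77 − 38/7 = 501/7.
Numerically: ≈ 71.5714.
(This is only a lower bound; the true E[α(G)] may be larger.)

E[α(G)] ≥ 501/7 ≈ 71.5714.


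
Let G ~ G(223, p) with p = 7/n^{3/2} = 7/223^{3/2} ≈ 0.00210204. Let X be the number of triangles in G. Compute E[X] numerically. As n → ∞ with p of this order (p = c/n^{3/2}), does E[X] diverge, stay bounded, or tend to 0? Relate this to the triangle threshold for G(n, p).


Number of potential triangles: C(223, 3) = 1823471.
Each occurs with probability p³ ≈ (0.00210204)³ ≈ 9.28800063e-09.
By linearity: E[X] = C(223, 3)·p³ ≈ 1823471 · 9.28800063e-09 ≈ 0.016936.
Since α = 3/2 > 1, p = c/n^{3/2} = o(1/n) is below the triangle threshold p ~ 1/n. Asymptotically E[X] ~ (c³/6)·n^{3(1−α)} = (7³/6)·n^{-1.5} → 0, so by Markov's inequality G has no triangles w.h.p.

E[X] ≈ 0.016936; in regime p = Θ(1/n^{3/2}) E[X] tends to 0 (below the triangle threshold p ~ 1/n).


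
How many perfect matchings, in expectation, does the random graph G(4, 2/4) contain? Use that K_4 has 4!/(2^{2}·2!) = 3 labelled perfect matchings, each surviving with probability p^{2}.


K_4 has 4!/(2^{2}·2!) = 3 labelled perfect matchings.
For each such perfect matching H, let X_H = 1 if all 2 edges of H are present in G. Then P[X_H = 1] = p^{2} = (1/2)^{2} = 1/4.
Summing the indicators: E[X] = Σ_H E[X_H] = 3 · p^{2} = 3 · 1/4 = 3/4.
Numerically: E[X] ≈ 0.75.

E[X] = 3 · (1/2)^{2} = 3/4 ≈ 0.75.


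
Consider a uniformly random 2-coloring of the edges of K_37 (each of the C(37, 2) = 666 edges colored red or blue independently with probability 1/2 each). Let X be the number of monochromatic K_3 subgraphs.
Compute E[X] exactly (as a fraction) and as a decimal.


Let X = Σ_S X_S over the C(37, 3) = 7770 subsets S of size 3, where X_S = 1 if the K_3 on S is monochromatic.
For a fixed S, the K_3 on S has C(3, 2) = 3 edges. P[all 3 edges red] = (1/2)^3, and likewise for blue, so P[monochromatic] = 2·(1/2)^3 = 2^{1 − 3} = 1/4.
By linearity: E[X] = C(37, 3) · 2^{1 − 3} = 7770 · 1/4 = 3885/2.
Numerically: E[X] ≈ 1942.500.

E[X] = C(37,3)·2^(1−C(3,2)) = 3885/2 ≈ 1942.500.


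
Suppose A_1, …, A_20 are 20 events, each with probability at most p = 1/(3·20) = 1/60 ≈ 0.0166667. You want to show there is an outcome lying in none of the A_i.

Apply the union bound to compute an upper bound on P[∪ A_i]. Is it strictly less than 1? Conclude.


Union bound: P[∪_{i=1}^{20} A_i] ≤ Σ_i P[A_i] ≤ 20·p = 20·(1/60) = 1/3.
Numerically: 1/3 ≈ 0.3333333.
Is 1/3 < 1? YES.
Since P[∪ A_i] ≤ 1/3 < 1, the complement has P[∩ A_i^c] ≥ 1 − 1/3 = 2/3 > 0, so some outcome avoids every A_i.

20·p = 1/3 ≈ 0.3333333; existence CERTIFIED by the union bound.


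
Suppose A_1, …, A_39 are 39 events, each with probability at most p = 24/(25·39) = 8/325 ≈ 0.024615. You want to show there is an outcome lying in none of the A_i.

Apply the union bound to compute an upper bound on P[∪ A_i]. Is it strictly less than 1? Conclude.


Union bound: P[∪_{i=1}^{39} A_i] ≤ Σ_i P[A_i] ≤ 39·p = 39·(8/325) = 24/25.
Numerically: 24/25 ≈ 0.960000.
Is 24/25 < 1? YES.
Since P[∪ A_i] ≤ 24/25 < 1, the complement has P[∩ A_i^c] ≥ 1 − 24/25 = 1/25 > 0, so some outcome avoids every A_i.

39·p = 24/25 ≈ 0.960000; existence CERTIFIED by the union bound.


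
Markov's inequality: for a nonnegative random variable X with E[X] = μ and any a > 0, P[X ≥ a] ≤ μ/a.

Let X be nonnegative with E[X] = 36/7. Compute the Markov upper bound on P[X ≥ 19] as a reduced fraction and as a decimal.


μ = E[X] = 36/7, a = 19.
Markov: P[X ≥ 19] ≤ μ/a = (36/7)/19 = 36/133.
Numerically: ≈ 0.270677.
(Since a = 19 > μ = 5.142857, the bound 36/133 is < 1 and informative.)

P[X ≥ 19] ≤ 36/133 ≈ 0.270677.


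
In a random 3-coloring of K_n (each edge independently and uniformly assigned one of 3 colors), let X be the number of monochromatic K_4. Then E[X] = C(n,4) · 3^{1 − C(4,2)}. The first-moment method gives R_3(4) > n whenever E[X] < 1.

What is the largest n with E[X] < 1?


We need C(n, 4) · 3^{1 − 6} < 1, i.e. C(n, 4) < 3^{6 − 1} = 243.
Check values of n near the boundary:
  n = 5: C(5, 4) = 5; 5 < 243? YES
  n = 6: C(6, 4) = 15; 15 < 243? YES
  n = 7: C(7, 4) = 35; 35 < 243? YES
  n = 8: C(8, 4) = 70; 70 < 243? YES
  n = 9: C(9, 4) = 126; 126 < 243? YES
  n = 10: C(10, 4) = 210; 210 < 243? YES
  n = 11: C(11, 4) = 330; 330 < 243? NO
  n = 12: C(12, 4) = 495; 495 < 243? NO
The largest n with C(n, 4) < 243 is n = 10 (where E[X] = 70/81 ≈ 0.86420). Hence R_3(4) > 10, i.e. R_3(4) ≥ 11.

Largest n = 10; hence R_3(4) > 10.


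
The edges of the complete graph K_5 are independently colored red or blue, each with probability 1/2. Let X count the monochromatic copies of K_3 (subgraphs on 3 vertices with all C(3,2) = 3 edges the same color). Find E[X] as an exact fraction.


Let X = Σ_S X_S over the C(5, 3) = 10 subsets S of size 3, where X_S = 1 if the K_3 on S is monochromatic.
For a fixed S, the K_3 on S has C(3, 2) = 3 edges. P[all 3 edges red] = (1/2)^3, and likewise for blue, so P[monochromatic] = 2·(1/2)^3 = 2^{1 − 3} = 1/4.
By linearity of expectation: E[X] = C(5, 3) · 2^{1 − 3} = 10 · 1/4 = 5/2.
Numerically: E[X] ≈ 2.500000.

E[X] = C(5,3)·2^(1−C(3,2)) = 5/2 ≈ 2.500000.


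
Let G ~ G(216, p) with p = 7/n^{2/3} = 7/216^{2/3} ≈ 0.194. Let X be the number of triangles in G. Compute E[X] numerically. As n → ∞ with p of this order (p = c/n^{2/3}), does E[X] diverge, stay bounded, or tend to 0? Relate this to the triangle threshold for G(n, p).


Number of potential triangles: C(216, 3) = 1656360.
Each occurs with probability p³ ≈ (0.194)³ ≈ 7.35168e-03.
By linearity: E[X] = C(216, 3)·p³ ≈ 1656360 · 7.35168e-03 ≈ 12177.029.
Since α = 2/3 < 1, p = c/n^{2/3} ≫ 1/n is above the triangle threshold p ~ 1/n. Asymptotically E[X] ~ (c³/6)·n^{3(1−α)} = (7³/6)·n^{1} → ∞; triangles are abundant w.h.p.

E[X] ≈ 12177.029; in regime p = Θ(1/n^{2/3}) E[X] diverges (above the triangle threshold p ~ 1/n).


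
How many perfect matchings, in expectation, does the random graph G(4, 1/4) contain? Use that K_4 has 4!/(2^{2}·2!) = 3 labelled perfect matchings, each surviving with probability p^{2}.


K_4 has 4!/(2^{2}·2!) = 3 labelled perfect matchings.
For each such perfect matching H, let X_H = 1 if all 2 edges of H are present in G. Then P[X_H = 1] = p^{2} = (1/4)^{2} = 1/16.
By linearity of expectation: E[X] = Σ_H E[X_H] = 3 · p^{2} = 3 · 1/16 = 3/16.
Numerically: E[X] ≈ 0.1875.

E[X] = 3 · (1/4)^{2} = 3/16 ≈ 0.1875.


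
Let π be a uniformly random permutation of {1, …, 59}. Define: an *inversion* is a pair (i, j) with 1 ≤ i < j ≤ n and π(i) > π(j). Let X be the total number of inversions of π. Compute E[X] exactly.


Write X = Σ X_I over the C(59, 2) = 1711 pairs i < j, with X_I the indicator of one inversion.
There are 1711 indicators.
For each fixed pair i < j, the values π(i) and π(j) are two distinct elements of {1, …, 59} in uniformly random order; by symmetry P[π(i) > π(j)] = 1/2.
By linearity: E[X] = 1711 · (1/2) = C(59, 2) · (1/2) = 1711/2 = 1711/2 ≈ 855.500000.

E[X] = 1711/2 = 855.500000.


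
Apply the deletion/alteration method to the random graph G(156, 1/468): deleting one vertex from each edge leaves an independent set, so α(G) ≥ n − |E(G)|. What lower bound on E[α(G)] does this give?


E[|E(G)|] = C(156, 2)·p = 12090 · (1/468) = 155/6.
E[α(G)] ≥ n − E[|E(G)|] = 156 − 155/6 = 781/6.
Numerically: ≈ 130.1667.
(This is only a lower bound; the true E[α(G)] may be larger.)

E[α(G)] ≥ 781/6 ≈ 130.1667.


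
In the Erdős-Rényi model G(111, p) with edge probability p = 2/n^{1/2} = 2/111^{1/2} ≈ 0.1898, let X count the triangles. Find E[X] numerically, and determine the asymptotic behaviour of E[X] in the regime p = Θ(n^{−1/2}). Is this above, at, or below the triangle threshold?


Number of potential triangles: C(111, 3) = 221815.
Each occurs with probability p³ ≈ (0.1898)³ ≈ 6.840778e-03.
By linearity: E[X] = C(111, 3)·p³ ≈ 221815 · 6.840778e-03 ≈ 1517.3872.
Since α = 1/2 < 1, p = c/n^{1/2} ≫ 1/n is above the triangle threshold p ~ 1/n. Asymptotically E[X] ~ (c³/6)·n^{3(1−α)} = (2³/6)·n^{1.5} → ∞; triangles are abundant w.h.p.

E[X] ≈ 1517.3872; in regime p = Θ(1/n^{1/2}) E[X] diverges (above the triangle threshold p ~ 1/n).


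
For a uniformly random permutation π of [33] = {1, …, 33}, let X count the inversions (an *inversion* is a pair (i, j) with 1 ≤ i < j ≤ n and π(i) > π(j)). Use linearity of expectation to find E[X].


Write X = Σ X_I over the C(33, 2) = 528 pairs i < j, with X_I the indicator of one inversion.
There are 528 indicators.
For each fixed pair i < j, the values π(i) and π(j) are two distinct elements of {1, …, 33} in uniformly random order; by symmetry P[π(i) > π(j)] = 1/2.
By linearity: E[X] = 528 · (1/2) = C(33, 2) · (1/2) = 528/2 = 264 ≈ 264.0000.

E[X] = 264 = 264.0000.


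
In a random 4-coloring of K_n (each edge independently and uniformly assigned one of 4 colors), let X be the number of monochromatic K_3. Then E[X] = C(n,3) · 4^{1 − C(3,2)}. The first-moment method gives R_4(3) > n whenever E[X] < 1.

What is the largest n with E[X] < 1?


We need C(n, 3) · 4^{1 − 3} < 1, i.e. C(n, 3) < 4^{3 − 1} = 16.
Check values of n near the boundary:
  n = 3: C(3, 3) = 1; 1 < 16? YES
  n = 4: C(4, 3) = 4; 4 < 16? YES
  n = 5: C(5, 3) = 10; 10 < 16? YES
  n = 6: C(6, 3) = 20; 20 < 16? NO
  n = 7: C(7, 3) = 35; 35 < 16? NO
  n = 8: C(8, 3) = 56; 56 < 16? NO
The largest n with C(n, 3) < 16 is n = 5 (where E[X] = 5/8 ≈ 0.625). Hence R_4(3) > 5, i.e. R_4(3) ≥ 6.

Largest n = 5; hence R_4(3) > 5.


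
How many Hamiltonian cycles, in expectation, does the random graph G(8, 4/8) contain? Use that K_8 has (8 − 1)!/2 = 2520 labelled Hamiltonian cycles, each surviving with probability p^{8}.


K_8 has (8 − 1)!/2 = 2520 labelled Hamiltonian cycles.
For each such Hamiltonian cycle H, let X_H = 1 if all 8 edges of H are present in G. Then P[X_H = 1] = p^{8} = (1/2)^{8} = 1/256.
By linearity of expectation: E[X] = Σ_H E[X_H] = 2520 · p^{8} = 2520 · 1/256 = 315/32.
Numerically: E[X] ≈ 9.84375.

E[X] = 2520 · (1/2)^{8} = 315/32 ≈ 9.84375.


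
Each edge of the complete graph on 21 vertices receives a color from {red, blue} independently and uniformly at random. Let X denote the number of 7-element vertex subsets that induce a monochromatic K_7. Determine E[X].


Let X = Σ_S X_S over the C(21, 7) = 116280 subsets S of size 7, where X_S = 1 if the K_7 on S is monochromatic.
For a fixed S, the K_7 on S has C(7, 2) = 21 edges. P[all 21 edges red] = (1/2)^21, and likewise for blue, so P[monochromatic] = 2·(1/2)^21 = 2^{1 − 21} = 1/1048576.
By linearity of expectation: E[X] = C(21, 7) · 2^{1 − 21} = 116280 · 1/1048576 = 14535/131072.
Numerically: E[X] ≈ 0.11089.

E[X] = C(21,7)·2^(1−C(7,2)) = 14535/131072 ≈ 0.11089.


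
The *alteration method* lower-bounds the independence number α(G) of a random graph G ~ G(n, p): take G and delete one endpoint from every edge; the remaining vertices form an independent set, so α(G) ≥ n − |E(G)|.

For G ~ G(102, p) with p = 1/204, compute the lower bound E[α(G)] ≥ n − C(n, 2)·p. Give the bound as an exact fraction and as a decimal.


E[|E(G)|] = C(102, 2)·p = 5151 · (1/204) = 101/4.
E[α(G)] ≥ n − E[|E(G)|] = 102 − 101/4 = 307/4.
Numerically: ≈ 76.750.
(This is only a lower bound; the true E[α(G)] may be larger.)

E[α(G)] ≥ 307/4 ≈ 76.750.


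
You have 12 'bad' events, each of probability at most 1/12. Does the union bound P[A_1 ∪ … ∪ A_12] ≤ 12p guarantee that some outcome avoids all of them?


Union bound: P[∪_{i=1}^{12} A_i] ≤ Σ_i P[A_i] ≤ 12·p = 12·(1/12) = 1.
Numerically: 1 ≈ 1.0000000.
Is 1 < 1? NO.
Since the bound 1 is ≥ 1, the union bound is uninformative here; it does NOT by itself certify existence.

12·p = 1 ≈ 1.0000000; existence NOT certified by the union bound.


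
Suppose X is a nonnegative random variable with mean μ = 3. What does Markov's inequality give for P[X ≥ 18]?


μ = E[X] = 3, a = 18.
Markov: P[X ≥ 18] ≤ μ/a = (3)/18 = 1/6.
Numerically: ≈ 0.166667.
(Since a = 18 > μ = 3.000000, the bound 1/6 is < 1 and informative.)

P[X ≥ 18] ≤ 1/6 ≈ 0.166667.


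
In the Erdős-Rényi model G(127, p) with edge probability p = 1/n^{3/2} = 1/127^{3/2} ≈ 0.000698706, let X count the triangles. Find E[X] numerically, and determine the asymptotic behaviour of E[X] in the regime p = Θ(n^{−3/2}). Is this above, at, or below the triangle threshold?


Number of potential triangles: C(127, 3) = 333375.
Each occurs with probability p³ ≈ (0.000698706)³ ≈ 3.41101207e-10.
By linearity: E[X] = C(127, 3)·p³ ≈ 333375 · 3.41101207e-10 ≈ 0.000114.
Since α = 3/2 > 1, p = c/n^{3/2} = o(1/n) is below the triangle threshold p ~ 1/n. Asymptotically E[X] ~ (c³/6)·n^{3(1−α)} = (1³/6)·n^{-1.5} → 0, so by Markov's inequality G has no triangles w.h.p.

E[X] ≈ 0.000114; in regime p = Θ(1/n^{3/2}) E[X] tends to 0 (below the triangle threshold p ~ 1/n).


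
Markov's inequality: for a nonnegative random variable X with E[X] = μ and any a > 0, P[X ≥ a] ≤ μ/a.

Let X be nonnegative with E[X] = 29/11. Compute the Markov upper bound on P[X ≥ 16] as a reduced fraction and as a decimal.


μ = E[X] = 29/11, a = 16.
Markov: P[X ≥ 16] ≤ μ/a = (29/11)/16 = 29/176.
Numerically: ≈ 0.165.
(Since a = 16 > μ = 2.636, the bound 29/176 is < 1 and informative.)

P[X ≥ 16] ≤ 29/176 ≈ 0.165.


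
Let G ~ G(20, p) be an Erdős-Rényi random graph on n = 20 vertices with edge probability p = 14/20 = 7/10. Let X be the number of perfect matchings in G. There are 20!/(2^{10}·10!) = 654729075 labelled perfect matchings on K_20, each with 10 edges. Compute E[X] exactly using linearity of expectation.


K_20 has 20!/(2^{10}·10!) = 654729075 labelled perfect matchings.
For each such perfect matching H, let X_H = 1 if all 10 edges of H are present in G. Then P[X_H = 1] = p^{10} = (7/10)^{10} = 282475249/10000000000.
Summing the indicators: E[X] = Σ_H E[X_H] = 654729075 · p^{10} = 654729075 · 282475249/10000000000 = 7397790339526587/400000000.
Numerically: E[X] ≈ 1.849e+07.

E[X] = 654729075 · (7/10)^{10} = 7397790339526587/400000000 ≈ 1.849e+07.


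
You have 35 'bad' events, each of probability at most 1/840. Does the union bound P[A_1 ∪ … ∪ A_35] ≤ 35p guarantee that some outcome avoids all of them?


Union bound: P[∪_{i=1}^{35} A_i] ≤ Σ_i P[A_i] ≤ 35·p = 35·(1/840) = 1/24.
Numerically: 1/24 ≈ 0.042.
Is 1/24 < 1? YES.
Since P[∪ A_i] ≤ 1/24 < 1, the complement has P[∩ A_i^c] ≥ 1 − 1/24 = 23/24 > 0, so some outcome avoids every A_i.

35·p = 1/24 ≈ 0.042; existence CERTIFIED by the union bound.


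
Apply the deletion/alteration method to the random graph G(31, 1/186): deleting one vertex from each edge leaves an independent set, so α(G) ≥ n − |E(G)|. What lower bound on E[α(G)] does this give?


E[|E(G)|] = C(31, 2)·p = 465 · (1/186) = 5/2.
E[α(G)] ≥ n − E[|E(G)|] = 31 − 5/2 = 57/2.
Numerically: ≈ 28.50000.
(This is only a lower bound; the true E[α(G)] may be larger.)

E[α(G)] ≥ 57/2 ≈ 28.50000.


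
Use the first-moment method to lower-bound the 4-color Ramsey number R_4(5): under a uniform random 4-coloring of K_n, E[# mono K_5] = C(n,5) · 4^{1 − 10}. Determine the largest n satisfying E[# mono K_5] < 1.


We need C(n, 5) · 4^{1 − 10} < 1, i.e. C(n, 5) < 4^{10 − 1} = 262144.
Check values of n near the boundary:
  n = 28: C(28, 5) = 98280; 98280 < 262144? YES
  n = 29: C(29, 5) = 118755; 118755 < 262144? YES
  n = 30: C(30, 5) = 142506; 142506 < 262144? YES
  n = 31: C(31, 5) = 169911; 169911 < 262144? YES
  n = 32: C(32, 5) = 201376; 201376 < 262144? YES
  n = 33: C(33, 5) = 237336; 237336 < 262144? YES
  n = 34: C(34, 5) = 278256; 278256 < 262144? NO
  n = 35: C(35, 5) = 324632; 324632 < 262144? NO
The largest n with C(n, 5) < 262144 is n = 33 (where E[X] = 29667/32768 ≈ 0.90536). Hence R_4(5) > 33, i.e. R_4(5) ≥ 34.

Largest n = 33; hence R_4(5) > 33.


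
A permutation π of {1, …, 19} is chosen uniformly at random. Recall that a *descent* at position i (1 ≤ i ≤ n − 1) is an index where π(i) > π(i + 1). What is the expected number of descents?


Write X = Σ X_I over i = 1, …, 18, with X_I the indicator of one descent.
There are 18 indicators.
For each fixed i, the pair (π(i), π(i+1)) is a uniformly random ordered pair of distinct values from {1, …, 19}; by symmetry P[π(i) > π(i+1)] = 1/2.
By linearity: E[X] = 18 · (1/2) = (19 − 1) · (1/2) = 9 ≈ 9.000.

E[X] = 9 = 9.000.


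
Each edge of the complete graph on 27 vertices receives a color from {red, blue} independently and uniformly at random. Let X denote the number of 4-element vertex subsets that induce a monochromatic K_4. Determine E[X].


Let X = Σ_S X_S over the C(27, 4) = 17550 subsets S of size 4, where X_S = 1 if the K_4 on S is monochromatic.
For a fixed S, the K_4 on S has C(4, 2) = 6 edges. P[all 6 edges red] = (1/2)^6, and likewise for blue, so P[monochromatic] = 2·(1/2)^6 = 2^{1 − 6} = 1/32.
By linearity: E[X] = C(27, 4) · 2^{1 − 6} = 17550 · 1/32 = 8775/16.
Numerically: E[X] ≈ 548.438.

E[X] = C(27,4)·2^(1−C(4,2)) = 8775/16 ≈ 548.438.


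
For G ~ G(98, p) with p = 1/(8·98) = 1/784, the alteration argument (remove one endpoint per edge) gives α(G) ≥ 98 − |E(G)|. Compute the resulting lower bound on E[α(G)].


E[|E(G)|] = C(98, 2)·p = 4753 · (1/784) = 97/16.
E[α(G)] ≥ n − E[|E(G)|] = 98 − 97/16 = 1471/16.
Numerically: ≈ 91.93750.
(This is only a lower bound; the true E[α(G)] may be larger.)

E[α(G)] ≥ 1471/16 ≈ 91.93750.


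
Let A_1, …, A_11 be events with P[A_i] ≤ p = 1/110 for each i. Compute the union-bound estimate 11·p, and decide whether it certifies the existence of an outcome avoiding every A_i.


Union bound: P[∪_{i=1}^{11} A_i] ≤ Σ_i P[A_i] ≤ 11·p = 11·(1/110) = 1/10.
Numerically: 1/10 ≈ 0.1000000.
Is 1/10 < 1? YES.
Since P[∪ A_i] ≤ 1/10 < 1, the complement has P[∩ A_i^c] ≥ 1 − 1/10 = 9/10 > 0, so some outcome avoids every A_i.

11·p = 1/10 ≈ 0.1000000; existence CERTIFIED by the union bound.


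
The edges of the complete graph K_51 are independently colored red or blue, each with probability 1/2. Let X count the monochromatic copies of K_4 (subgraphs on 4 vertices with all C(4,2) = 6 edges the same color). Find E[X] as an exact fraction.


Let X = Σ_S X_S over the C(51, 4) = 249900 subsets S of size 4, where X_S = 1 if the K_4 on S is monochromatic.
For a fixed S, the K_4 on S has C(4, 2) = 6 edges. P[all 6 edges red] = (1/2)^6, and likewise for blue, so P[monochromatic] = 2·(1/2)^6 = 2^{1 − 6} = 1/32.
By linearity of expectation: E[X] = C(51, 4) · 2^{1 − 6} = 249900 · 1/32 = 62475/8.
Numerically: E[X] ≈ 7809.375.

E[X] = C(51,4)·2^(1−C(4,2)) = 62475/8 ≈ 7809.375.


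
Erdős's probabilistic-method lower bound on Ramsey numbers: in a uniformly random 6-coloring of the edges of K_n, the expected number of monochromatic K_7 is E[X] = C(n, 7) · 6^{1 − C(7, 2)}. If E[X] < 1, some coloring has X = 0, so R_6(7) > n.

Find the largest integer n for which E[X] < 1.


We need C(n, 7) · 6^{1 − 21} < 1, i.e. C(n, 7) < 6^{21 − 1} = 3656158440062976.
Check values of n near the boundary:
  n = 562: C(562, 7) = 3384017972944752; 3384017972944752 < 3656158440062976? YES
  n = 563: C(563, 7) = 3426622515769596; 3426622515769596 < 3656158440062976? YES
  n = 564: C(564, 7) = 3469685994423792; 3469685994423792 < 3656158440062976? YES
  n = 565: C(565, 7) = 3513212521235560; 3513212521235560 < 3656158440062976? YES
  n = 566: C(566, 7) = 3557206237959440; 3557206237959440 < 3656158440062976? YES
  n = 567: C(567, 7) = 3601671315933933; 3601671315933933 < 3656158440062976? YES
  n = 568: C(568, 7) = 3646611956239704; 3646611956239704 < 3656158440062976? YES
  n = 569: C(569, 7) = 3692032389858348; 3692032389858348 < 3656158440062976? NO
  n = 570: C(570, 7) = 3737936877831720; 3737936877831720 < 3656158440062976? NO
  n = 571: C(571, 7) = 3784329711421830; 3784329711421830 < 3656158440062976? NO
The largest n with C(n, 7) < 3656158440062976 is n = 568 (where E[X] = 16882462760369/16926659444736 ≈ 0.9974). Hence R_6(7) > 568, i.e. R_6(7) ≥ 569.

Largest n = 568; hence R_6(7) > 568.
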